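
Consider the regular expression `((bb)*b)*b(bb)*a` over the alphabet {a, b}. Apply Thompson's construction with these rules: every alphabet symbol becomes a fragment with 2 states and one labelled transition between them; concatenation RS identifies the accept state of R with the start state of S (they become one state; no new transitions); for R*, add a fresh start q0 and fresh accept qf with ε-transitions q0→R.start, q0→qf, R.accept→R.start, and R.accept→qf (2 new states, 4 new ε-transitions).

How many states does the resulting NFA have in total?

Building bottom-up:
Each of the 7 symbol leaves contributes a 2-state fragment.
  bb → 3 states
  (bb)* → 5 states
  (bb)*b → 6 states
  ((bb)*b)* → 8 states
  bb → 3 states
  (bb)* → 5 states
  ((bb)*b)*b(bb)*a → 14 states

14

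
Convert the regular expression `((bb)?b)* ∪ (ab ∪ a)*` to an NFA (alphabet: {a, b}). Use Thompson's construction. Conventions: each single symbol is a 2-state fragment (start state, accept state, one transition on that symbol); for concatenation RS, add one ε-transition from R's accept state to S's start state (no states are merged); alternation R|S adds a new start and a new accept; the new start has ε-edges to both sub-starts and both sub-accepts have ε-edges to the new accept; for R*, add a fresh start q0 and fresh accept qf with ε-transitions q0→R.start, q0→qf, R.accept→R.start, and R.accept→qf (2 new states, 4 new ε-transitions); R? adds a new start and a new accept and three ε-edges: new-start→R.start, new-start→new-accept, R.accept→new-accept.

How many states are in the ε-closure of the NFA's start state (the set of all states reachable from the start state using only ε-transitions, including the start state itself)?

Let C(F) = |ε-closure(F.start)| within fragment F, and note whether F accepts ε. Symbol fragments have C = 1 and do not accept ε. Then:
  bb : |closure| equals the left operand's closure size = 1 (its accept is not ε-reachable, so the closure stops there)
  (bb)? : new start has ε-edges to the inner start and to the new accept, so |closure| = 2 + 1 = 3
  (bb)?b : |closure| = 3 + 1 = 4 (closure spills across the concat boundary because the left factor accepts ε)
  ((bb)?b)* : new start has ε-edges to the inner start and to the new accept, so |closure| = 2 + 4 = 6
  ab : same as the first factor's closure: |closure| = 1
  ab ∪ a : new start ε-reaches every alternative's start; none of them accept ε, so the new accept is not reached: |closure| = 1 + 1 + 1 = 3
  (ab ∪ a)* : |closure| = 1 (new start) + 3 (body) + 1 (new accept) = 5
  ((bb)?b)* ∪ (ab ∪ a)* : new start ε-reaches every alternative's start; at least one alternative accepts ε, so the union's new accept is reached too: |closure| = 1 + 6 + 5 + 1 = 13

13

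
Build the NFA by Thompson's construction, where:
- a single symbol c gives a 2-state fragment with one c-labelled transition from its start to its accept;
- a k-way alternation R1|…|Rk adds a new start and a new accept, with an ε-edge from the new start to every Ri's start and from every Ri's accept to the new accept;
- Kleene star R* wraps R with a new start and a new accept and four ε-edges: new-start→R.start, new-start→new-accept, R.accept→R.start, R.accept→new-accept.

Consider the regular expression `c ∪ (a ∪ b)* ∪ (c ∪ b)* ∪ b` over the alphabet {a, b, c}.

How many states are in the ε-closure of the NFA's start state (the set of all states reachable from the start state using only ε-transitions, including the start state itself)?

14

Work bottom-up. For each fragment F, track |ε-closure(F.start)| and whether F's accept lies in that closure (i.e. whether F accepts ε). A single-symbol fragment has closure size 1 and does not accept ε.
  a ∪ b — new start ε-reaches every alternative's start; none of them accept ε, so the new accept is not reached: C = 1 + 1 + 1 = 3
  (a ∪ b)* — new start has ε-edges to the inner start and to the new accept, so C = 2 + 3 = 5
  c ∪ b — C = 1 + 1 + 1 = 3 (the new accept is not ε-reachable since no branch accepts ε)
  (c ∪ b)* — new start has ε-edges to the inner start and to the new accept, so C = 2 + 3 = 5
  c ∪ (a ∪ b)* ∪ (c ∪ b)* ∪ b — new start ε-reaches every alternative's start; at least one alternative accepts ε, so the union's new accept is reached too: C = 1 + 1 + 5 + 5 + 1 + 1 = 14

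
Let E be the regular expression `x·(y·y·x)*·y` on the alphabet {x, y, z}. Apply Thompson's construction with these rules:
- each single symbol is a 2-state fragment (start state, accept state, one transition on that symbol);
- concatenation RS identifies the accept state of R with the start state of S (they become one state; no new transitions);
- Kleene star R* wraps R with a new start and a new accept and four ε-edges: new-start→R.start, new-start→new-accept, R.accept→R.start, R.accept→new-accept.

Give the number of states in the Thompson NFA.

8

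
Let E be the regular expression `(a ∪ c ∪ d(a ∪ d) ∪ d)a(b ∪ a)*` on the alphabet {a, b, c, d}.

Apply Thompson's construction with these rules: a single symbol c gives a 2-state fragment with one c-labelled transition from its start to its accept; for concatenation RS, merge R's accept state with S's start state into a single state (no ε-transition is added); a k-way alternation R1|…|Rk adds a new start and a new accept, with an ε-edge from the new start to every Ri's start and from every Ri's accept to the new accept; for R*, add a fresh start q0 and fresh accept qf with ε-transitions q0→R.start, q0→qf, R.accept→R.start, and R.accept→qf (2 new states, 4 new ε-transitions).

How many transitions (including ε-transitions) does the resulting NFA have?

Building bottom-up:
Each of the 9 symbol leaves contributes 1 transition (1 symbol, 0 ε).
  a ∪ d = 6 transitions (2 symbol, 4 ε)
  d(a ∪ d) = 7 transitions (3 symbol, 4 ε)
  a ∪ c ∪ d(a ∪ d) ∪ d = 18 transitions (6 symbol, 12 ε)
  b ∪ a = 6 transitions (2 symbol, 4 ε)
  (b ∪ a)* = 10 transitions (2 symbol, 8 ε)
  (a ∪ c ∪ d(a ∪ d) ∪ d)a(b ∪ a)* = 29 transitions (9 symbol, 20 ε)

29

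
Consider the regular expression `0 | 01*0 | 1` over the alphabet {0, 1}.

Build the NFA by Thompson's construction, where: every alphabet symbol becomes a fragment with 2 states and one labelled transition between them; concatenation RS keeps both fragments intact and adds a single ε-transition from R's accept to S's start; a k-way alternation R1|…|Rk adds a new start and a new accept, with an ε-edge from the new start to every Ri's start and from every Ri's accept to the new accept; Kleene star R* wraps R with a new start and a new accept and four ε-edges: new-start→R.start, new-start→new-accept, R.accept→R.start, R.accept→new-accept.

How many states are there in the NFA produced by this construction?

14

Building bottom-up:
Each of the 5 symbol leaves contributes a 2-state fragment.
  1* — 4 states
  01*0 — 8 states
  0 | 01*0 | 1 — 14 states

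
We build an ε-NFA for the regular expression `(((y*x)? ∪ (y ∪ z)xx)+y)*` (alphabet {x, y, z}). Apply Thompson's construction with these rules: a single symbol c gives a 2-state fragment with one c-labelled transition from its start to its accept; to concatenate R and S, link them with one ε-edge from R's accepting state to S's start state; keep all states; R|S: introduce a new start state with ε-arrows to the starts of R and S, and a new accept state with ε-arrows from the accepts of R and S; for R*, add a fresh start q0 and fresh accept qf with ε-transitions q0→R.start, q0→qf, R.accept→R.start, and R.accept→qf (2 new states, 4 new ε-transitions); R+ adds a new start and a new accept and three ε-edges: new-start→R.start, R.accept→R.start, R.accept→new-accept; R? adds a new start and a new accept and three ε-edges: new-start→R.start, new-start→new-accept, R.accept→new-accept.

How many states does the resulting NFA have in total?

26

By structural recursion:
Each of the 7 symbol leaves contributes a 2-state fragment.
  y* → 4 states
  y*x → 6 states
  (y*x)? → 8 states
  y ∪ z → 6 states
  (y ∪ z)xx → 10 states
  (y*x)? ∪ (y ∪ z)xx → 20 states
  ((y*x)? ∪ (y ∪ z)xx)+ → 22 states
  ((y*x)? ∪ (y ∪ z)xx)+y → 24 states
  (((y*x)? ∪ (y ∪ z)xx)+y)* → 26 states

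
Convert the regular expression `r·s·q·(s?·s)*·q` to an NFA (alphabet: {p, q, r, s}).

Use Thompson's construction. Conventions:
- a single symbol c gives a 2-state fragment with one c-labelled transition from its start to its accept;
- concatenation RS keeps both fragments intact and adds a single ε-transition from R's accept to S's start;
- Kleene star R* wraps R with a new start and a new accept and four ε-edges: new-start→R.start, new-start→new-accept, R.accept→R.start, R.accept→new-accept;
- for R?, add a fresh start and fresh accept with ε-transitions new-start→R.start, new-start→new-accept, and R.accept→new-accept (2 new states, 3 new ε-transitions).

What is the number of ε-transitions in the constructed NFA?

Bottom-up over the parse tree:
Each of the 6 symbol leaves contributes 0 ε-transitions.
  s? = 3 ε-transitions
  s?·s = 4 ε-transitions
  (s?·s)* = 8 ε-transitions
  r·s·q·(s?·s)*·q = 12 ε-transitions

12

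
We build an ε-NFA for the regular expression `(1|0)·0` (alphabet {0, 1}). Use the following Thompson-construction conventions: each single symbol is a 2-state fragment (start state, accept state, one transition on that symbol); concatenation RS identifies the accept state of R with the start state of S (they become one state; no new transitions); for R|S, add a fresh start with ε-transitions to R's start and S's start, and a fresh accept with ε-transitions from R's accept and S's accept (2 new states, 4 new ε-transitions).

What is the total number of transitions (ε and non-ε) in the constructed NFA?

Building bottom-up:
Each of the 3 symbol leaves contributes 1 transition (1 symbol, 0 ε).
  1|0 — 6 transitions (2 symbol, 4 ε)
  (1|0)·0 — 7 transitions (3 symbol, 4 ε)

7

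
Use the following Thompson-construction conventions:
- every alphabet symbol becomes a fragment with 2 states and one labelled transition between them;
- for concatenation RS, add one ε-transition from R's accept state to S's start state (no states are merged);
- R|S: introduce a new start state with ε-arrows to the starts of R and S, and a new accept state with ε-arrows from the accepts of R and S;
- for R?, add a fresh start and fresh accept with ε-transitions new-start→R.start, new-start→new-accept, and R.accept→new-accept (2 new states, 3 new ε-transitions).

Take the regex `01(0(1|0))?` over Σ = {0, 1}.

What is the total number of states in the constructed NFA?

14

Bottom-up over the parse tree:
Each of the 5 symbol leaves contributes a 2-state fragment.
  1|0 : 6 states
  0(1|0) : 8 states
  (0(1|0))? : 10 states
  01(0(1|0))? : 14 states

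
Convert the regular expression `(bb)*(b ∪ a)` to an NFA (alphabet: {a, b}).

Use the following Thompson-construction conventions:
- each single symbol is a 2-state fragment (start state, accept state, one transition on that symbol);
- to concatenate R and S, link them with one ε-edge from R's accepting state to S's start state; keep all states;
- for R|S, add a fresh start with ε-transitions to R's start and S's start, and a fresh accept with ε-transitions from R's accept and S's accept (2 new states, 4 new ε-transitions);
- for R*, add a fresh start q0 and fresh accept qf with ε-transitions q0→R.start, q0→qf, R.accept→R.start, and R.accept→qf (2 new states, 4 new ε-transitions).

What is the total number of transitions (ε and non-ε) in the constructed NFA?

14

Recursing over subexpressions:
Each of the 4 symbol leaves contributes 1 transition (1 symbol, 0 ε).
  bb — 3 transitions (2 symbol, 1 ε)
  (bb)* — 7 transitions (2 symbol, 5 ε)
  b ∪ a — 6 transitions (2 symbol, 4 ε)
  (bb)*(b ∪ a) — 14 transitions (4 symbol, 10 ε)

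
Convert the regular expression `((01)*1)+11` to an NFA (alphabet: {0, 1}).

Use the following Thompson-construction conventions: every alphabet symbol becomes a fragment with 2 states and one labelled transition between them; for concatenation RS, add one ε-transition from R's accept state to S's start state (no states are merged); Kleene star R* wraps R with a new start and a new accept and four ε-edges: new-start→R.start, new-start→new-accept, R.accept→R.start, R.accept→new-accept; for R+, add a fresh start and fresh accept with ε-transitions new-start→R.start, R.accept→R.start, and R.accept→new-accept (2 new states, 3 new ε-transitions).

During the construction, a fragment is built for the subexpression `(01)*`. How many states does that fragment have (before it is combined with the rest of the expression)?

6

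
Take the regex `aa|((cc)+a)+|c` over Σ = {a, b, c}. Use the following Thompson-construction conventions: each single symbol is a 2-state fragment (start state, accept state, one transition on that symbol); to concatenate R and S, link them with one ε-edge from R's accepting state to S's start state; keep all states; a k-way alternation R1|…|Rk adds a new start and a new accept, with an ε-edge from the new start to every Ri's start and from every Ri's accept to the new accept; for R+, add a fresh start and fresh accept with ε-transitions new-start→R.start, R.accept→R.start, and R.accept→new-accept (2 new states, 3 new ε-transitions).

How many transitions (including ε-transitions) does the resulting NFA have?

21

By structural recursion:
Each of the 6 symbol leaves contributes 1 transition (1 symbol, 0 ε).
  aa → 3 transitions (2 symbol, 1 ε)
  cc → 3 transitions (2 symbol, 1 ε)
  (cc)+ → 6 transitions (2 symbol, 4 ε)
  (cc)+a → 8 transitions (3 symbol, 5 ε)
  ((cc)+a)+ → 11 transitions (3 symbol, 8 ε)
  aa|((cc)+a)+|c → 21 transitions (6 symbol, 15 ε)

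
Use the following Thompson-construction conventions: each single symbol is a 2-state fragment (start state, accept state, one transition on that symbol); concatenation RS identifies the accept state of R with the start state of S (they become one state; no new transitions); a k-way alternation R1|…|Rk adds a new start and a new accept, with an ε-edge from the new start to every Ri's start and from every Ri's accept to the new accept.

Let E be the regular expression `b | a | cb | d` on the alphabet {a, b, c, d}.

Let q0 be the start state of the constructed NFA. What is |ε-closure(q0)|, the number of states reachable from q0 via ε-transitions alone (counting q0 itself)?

5

Let C(F) = |ε-closure(F.start)| within fragment F, and note whether F accepts ε. Symbol fragments have C = 1 and do not accept ε. Then:
  cb — same as the first factor's closure: |ε-closure| = 1
  b | a | cb | d — |ε-closure| = 1 + 1 + 1 + 1 + 1 = 5 (the new accept is not ε-reachable since no branch accepts ε)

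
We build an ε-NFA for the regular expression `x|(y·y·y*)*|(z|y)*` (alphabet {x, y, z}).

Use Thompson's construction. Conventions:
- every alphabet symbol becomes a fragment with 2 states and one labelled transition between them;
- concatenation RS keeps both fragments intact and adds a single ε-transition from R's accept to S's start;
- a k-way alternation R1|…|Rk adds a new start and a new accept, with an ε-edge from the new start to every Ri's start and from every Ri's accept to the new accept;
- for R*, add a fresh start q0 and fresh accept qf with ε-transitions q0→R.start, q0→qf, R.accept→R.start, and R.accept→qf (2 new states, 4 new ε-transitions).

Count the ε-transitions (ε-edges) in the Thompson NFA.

Building bottom-up:
Each of the 6 symbol leaves contributes 0 ε-transitions.
  y* → 4 ε-transitions
  y·y·y* → 6 ε-transitions
  (y·y·y*)* → 10 ε-transitions
  z|y → 4 ε-transitions
  (z|y)* → 8 ε-transitions
  x|(y·y·y*)*|(z|y)* → 24 ε-transitions

24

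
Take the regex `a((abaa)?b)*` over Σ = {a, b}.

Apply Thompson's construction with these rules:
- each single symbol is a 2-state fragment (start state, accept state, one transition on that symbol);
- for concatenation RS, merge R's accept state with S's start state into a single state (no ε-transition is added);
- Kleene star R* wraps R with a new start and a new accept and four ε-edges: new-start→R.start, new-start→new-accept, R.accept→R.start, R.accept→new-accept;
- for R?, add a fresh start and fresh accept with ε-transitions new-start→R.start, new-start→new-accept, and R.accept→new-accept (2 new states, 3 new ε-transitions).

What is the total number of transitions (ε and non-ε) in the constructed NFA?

13

Recursing over subexpressions:
Each of the 6 symbol leaves contributes 1 transition (1 symbol, 0 ε).
  abaa : 4 transitions (4 symbol, 0 ε)
  (abaa)? : 7 transitions (4 symbol, 3 ε)
  (abaa)?b : 8 transitions (5 symbol, 3 ε)
  ((abaa)?b)* : 12 transitions (5 symbol, 7 ε)
  a((abaa)?b)* : 13 transitions (6 symbol, 7 ε)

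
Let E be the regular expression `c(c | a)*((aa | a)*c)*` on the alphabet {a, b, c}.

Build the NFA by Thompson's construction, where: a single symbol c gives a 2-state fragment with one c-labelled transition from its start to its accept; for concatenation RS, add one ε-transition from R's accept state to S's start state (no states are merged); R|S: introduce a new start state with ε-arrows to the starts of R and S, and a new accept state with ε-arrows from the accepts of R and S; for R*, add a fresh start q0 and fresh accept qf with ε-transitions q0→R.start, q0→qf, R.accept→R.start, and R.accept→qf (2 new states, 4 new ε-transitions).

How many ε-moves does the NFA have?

Building bottom-up:
Each of the 7 symbol leaves contributes 0 ε-transitions.
  c | a = 4 ε-transitions
  (c | a)* = 8 ε-transitions
  aa = 1 ε-transition
  aa | a = 5 ε-transitions
  (aa | a)* = 9 ε-transitions
  (aa | a)*c = 10 ε-transitions
  ((aa | a)*c)* = 14 ε-transitions
  c(c | a)*((aa | a)*c)* = 24 ε-transitions

24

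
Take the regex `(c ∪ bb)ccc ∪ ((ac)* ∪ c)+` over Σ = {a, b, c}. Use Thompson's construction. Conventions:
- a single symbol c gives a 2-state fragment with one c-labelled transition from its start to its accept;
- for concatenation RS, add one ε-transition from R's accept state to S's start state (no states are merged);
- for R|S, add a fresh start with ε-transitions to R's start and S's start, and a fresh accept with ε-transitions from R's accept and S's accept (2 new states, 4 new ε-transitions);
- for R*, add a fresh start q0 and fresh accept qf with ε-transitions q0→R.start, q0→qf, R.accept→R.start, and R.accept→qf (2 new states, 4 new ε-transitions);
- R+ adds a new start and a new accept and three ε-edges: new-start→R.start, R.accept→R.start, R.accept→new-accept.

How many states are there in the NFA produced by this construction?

Building bottom-up:
Each of the 9 symbol leaves contributes a 2-state fragment.
  bb → 4 states
  c ∪ bb → 8 states
  (c ∪ bb)ccc → 14 states
  ac → 4 states
  (ac)* → 6 states
  (ac)* ∪ c → 10 states
  ((ac)* ∪ c)+ → 12 states
  (c ∪ bb)ccc ∪ ((ac)* ∪ c)+ → 28 states

28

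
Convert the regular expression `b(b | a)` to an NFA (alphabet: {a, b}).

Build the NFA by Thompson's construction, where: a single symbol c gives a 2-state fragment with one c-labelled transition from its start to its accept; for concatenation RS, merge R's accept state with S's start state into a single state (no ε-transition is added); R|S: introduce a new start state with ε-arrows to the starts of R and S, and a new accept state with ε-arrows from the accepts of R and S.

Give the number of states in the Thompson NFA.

7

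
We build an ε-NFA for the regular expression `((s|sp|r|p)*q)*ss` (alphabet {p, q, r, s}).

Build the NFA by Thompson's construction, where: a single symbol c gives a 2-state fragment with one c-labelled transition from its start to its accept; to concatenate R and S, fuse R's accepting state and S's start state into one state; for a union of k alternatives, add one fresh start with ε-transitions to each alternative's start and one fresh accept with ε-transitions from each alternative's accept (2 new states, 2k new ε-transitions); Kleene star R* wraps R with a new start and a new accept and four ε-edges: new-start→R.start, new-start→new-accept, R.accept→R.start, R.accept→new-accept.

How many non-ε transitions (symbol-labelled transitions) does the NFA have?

Building bottom-up:
Each of the 8 symbol leaves contributes exactly 1 symbol transition.
  sp — 2 symbol transitions
  s|sp|r|p — 5 symbol transitions
  (s|sp|r|p)* — 5 symbol transitions
  (s|sp|r|p)*q — 6 symbol transitions
  ((s|sp|r|p)*q)* — 6 symbol transitions
  ((s|sp|r|p)*q)*ss — 8 symbol transitions

8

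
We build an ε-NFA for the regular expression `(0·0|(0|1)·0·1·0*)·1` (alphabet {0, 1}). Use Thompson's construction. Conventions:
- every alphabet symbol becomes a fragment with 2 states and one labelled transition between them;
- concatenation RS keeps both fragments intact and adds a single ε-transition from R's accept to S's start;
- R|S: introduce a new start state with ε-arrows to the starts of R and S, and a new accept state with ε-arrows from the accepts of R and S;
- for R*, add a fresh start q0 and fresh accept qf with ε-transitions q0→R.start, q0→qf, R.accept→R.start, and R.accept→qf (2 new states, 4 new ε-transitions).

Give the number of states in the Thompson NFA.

22

Bottom-up over the parse tree:
Each of the 8 symbol leaves contributes a 2-state fragment.
  0·0 — 4 states
  0|1 — 6 states
  0* — 4 states
  (0|1)·0·1·0* — 14 states
  0·0|(0|1)·0·1·0* — 20 states
  (0·0|(0|1)·0·1·0*)·1 — 22 states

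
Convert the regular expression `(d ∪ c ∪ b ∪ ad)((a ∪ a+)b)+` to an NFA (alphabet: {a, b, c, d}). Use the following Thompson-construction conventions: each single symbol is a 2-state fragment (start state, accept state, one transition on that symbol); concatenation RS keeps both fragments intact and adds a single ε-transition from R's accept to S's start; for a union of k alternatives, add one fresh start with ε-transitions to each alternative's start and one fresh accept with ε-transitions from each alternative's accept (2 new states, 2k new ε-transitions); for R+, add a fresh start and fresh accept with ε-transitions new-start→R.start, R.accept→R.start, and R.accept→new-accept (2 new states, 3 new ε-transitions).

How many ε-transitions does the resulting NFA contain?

21

By structural recursion:
Each of the 8 symbol leaves contributes 0 ε-transitions.
  ad → 1 ε-transition
  d ∪ c ∪ b ∪ ad → 9 ε-transitions
  a+ → 3 ε-transitions
  a ∪ a+ → 7 ε-transitions
  (a ∪ a+)b → 8 ε-transitions
  ((a ∪ a+)b)+ → 11 ε-transitions
  (d ∪ c ∪ b ∪ ad)((a ∪ a+)b)+ → 21 ε-transitions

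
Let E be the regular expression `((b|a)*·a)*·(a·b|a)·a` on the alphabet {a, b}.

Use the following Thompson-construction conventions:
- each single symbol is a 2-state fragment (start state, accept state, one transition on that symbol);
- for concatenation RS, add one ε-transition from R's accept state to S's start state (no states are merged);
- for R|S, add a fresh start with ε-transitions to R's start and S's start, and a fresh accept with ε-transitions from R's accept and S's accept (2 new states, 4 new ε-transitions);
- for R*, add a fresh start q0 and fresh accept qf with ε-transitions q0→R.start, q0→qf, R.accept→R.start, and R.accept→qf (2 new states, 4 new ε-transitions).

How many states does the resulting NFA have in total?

Recursing over subexpressions:
Each of the 7 symbol leaves contributes a 2-state fragment.
  b|a = 6 states
  (b|a)* = 8 states
  (b|a)*·a = 10 states
  ((b|a)*·a)* = 12 states
  a·b = 4 states
  a·b|a = 8 states
  ((b|a)*·a)*·(a·b|a)·a = 22 states

22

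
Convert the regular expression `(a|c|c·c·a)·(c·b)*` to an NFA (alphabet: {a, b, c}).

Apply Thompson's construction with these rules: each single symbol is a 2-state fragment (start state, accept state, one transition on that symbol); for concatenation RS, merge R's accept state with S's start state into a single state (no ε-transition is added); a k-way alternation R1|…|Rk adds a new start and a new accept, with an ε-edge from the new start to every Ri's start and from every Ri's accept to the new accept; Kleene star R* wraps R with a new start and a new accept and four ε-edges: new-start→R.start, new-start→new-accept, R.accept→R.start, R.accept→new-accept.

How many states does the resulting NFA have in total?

14

Per subexpression:
Each of the 7 symbol leaves contributes a 2-state fragment.
  c·c·a → 4 states
  a|c|c·c·a → 10 states
  c·b → 3 states
  (c·b)* → 5 states
  (a|c|c·c·a)·(c·b)* → 14 states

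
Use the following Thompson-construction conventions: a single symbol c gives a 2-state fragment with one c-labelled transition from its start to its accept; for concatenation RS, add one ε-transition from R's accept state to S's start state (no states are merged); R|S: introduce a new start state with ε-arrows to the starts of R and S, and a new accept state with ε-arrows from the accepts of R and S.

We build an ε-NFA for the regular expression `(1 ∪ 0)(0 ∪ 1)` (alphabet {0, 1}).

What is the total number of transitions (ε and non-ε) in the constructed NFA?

13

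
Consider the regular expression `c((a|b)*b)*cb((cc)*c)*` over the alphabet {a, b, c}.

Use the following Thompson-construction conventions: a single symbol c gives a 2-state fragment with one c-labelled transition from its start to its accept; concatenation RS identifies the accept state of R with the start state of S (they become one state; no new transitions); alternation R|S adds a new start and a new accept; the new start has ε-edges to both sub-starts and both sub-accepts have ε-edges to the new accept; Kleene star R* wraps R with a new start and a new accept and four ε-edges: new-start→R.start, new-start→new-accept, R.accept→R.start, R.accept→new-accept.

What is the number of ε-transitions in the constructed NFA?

20

By structural recursion:
Each of the 9 symbol leaves contributes 0 ε-transitions.
  a|b : 4 ε-transitions
  (a|b)* : 8 ε-transitions
  (a|b)*b : 8 ε-transitions
  ((a|b)*b)* : 12 ε-transitions
  cc : 0 ε-transitions
  (cc)* : 4 ε-transitions
  (cc)*c : 4 ε-transitions
  ((cc)*c)* : 8 ε-transitions
  c((a|b)*b)*cb((cc)*c)* : 20 ε-transitions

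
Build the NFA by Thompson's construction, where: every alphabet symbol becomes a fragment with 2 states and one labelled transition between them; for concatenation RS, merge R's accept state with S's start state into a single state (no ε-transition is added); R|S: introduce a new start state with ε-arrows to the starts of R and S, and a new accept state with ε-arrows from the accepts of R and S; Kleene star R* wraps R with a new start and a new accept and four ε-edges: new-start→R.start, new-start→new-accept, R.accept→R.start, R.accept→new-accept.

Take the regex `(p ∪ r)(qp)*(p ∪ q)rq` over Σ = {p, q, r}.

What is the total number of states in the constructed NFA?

Building bottom-up:
Each of the 8 symbol leaves contributes a 2-state fragment.
  p ∪ r = 6 states
  qp = 3 states
  (qp)* = 5 states
  p ∪ q = 6 states
  (p ∪ r)(qp)*(p ∪ q)rq = 17 states

17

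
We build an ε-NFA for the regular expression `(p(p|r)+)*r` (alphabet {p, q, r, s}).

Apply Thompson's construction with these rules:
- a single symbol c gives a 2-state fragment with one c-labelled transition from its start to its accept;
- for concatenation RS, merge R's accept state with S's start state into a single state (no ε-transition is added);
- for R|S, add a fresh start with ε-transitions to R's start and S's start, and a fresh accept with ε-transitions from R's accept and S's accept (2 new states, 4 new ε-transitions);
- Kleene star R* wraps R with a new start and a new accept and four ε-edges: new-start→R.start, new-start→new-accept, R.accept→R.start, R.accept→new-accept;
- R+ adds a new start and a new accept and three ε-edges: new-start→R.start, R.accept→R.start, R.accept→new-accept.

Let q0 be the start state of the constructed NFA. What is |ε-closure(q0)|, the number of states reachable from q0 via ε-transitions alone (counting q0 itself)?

3

Compute the ε-closure size of each fragment's start state recursively; a symbol fragment's start has no outgoing ε-edge, so its closure is just itself (size 1).
  p|r : new start ε-reaches every alternative's start; none of them accept ε, so the new accept is not reached: |ε-closure| = 1 + 1 + 1 = 3
  (p|r)+ : new start ε-reaches only the body's start; the new accept needs a symbol first: |ε-closure| = 1 + 3 = 4
  p(p|r)+ : same as the first factor's closure: |ε-closure| = 1
  (p(p|r)+)* : new start has ε-edges to the inner start and to the new accept, so |ε-closure| = 2 + 1 = 3
  (p(p|r)+)*r : |ε-closure| = 3 + (1−1) = 3 (closure spills across the concat boundary because the left factor accepts ε)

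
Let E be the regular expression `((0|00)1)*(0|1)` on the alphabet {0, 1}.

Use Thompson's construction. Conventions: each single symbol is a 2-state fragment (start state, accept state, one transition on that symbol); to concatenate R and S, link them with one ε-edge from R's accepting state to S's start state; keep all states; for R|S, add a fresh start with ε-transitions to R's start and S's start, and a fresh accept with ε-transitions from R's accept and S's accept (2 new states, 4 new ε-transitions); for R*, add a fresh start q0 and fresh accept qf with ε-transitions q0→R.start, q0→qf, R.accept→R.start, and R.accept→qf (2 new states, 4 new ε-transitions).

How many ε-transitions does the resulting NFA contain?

By structural recursion:
Each of the 6 symbol leaves contributes 0 ε-transitions.
  00 : 1 ε-transition
  0|00 : 5 ε-transitions
  (0|00)1 : 6 ε-transitions
  ((0|00)1)* : 10 ε-transitions
  0|1 : 4 ε-transitions
  ((0|00)1)*(0|1) : 15 ε-transitions

15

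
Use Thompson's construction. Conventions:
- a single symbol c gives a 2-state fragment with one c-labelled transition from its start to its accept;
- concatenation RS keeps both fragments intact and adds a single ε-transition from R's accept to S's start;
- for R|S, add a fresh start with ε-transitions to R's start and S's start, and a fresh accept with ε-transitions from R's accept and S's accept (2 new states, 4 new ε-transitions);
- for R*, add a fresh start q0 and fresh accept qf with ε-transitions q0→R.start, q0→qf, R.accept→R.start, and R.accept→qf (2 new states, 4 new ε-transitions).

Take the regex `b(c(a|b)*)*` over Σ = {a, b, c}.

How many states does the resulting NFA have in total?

14

Building bottom-up:
Each of the 4 symbol leaves contributes a 2-state fragment.
  a|b = 6 states
  (a|b)* = 8 states
  c(a|b)* = 10 states
  (c(a|b)*)* = 12 states
  b(c(a|b)*)* = 14 states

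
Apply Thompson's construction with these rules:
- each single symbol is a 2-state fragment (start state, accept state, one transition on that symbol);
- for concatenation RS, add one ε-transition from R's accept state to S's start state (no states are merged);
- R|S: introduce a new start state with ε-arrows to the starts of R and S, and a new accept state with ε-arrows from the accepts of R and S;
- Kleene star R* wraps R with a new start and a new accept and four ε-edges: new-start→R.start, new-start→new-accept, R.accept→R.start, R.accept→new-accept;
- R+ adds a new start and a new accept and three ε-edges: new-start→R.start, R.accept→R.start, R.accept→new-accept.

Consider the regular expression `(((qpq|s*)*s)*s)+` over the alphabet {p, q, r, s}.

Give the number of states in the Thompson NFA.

22

Per subexpression:
Each of the 6 symbol leaves contributes a 2-state fragment.
  qpq : 6 states
  s* : 4 states
  qpq|s* : 12 states
  (qpq|s*)* : 14 states
  (qpq|s*)*s : 16 states
  ((qpq|s*)*s)* : 18 states
  ((qpq|s*)*s)*s : 20 states
  (((qpq|s*)*s)*s)+ : 22 states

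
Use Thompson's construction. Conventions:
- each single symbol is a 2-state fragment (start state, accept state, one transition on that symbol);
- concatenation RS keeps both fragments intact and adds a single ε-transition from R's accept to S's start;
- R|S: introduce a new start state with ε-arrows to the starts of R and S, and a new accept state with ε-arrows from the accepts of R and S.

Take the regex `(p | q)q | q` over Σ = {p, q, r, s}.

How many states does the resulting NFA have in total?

12

By structural recursion:
Each of the 4 symbol leaves contributes a 2-state fragment.
  p | q → 6 states
  (p | q)q → 8 states
  (p | q)q | q → 12 states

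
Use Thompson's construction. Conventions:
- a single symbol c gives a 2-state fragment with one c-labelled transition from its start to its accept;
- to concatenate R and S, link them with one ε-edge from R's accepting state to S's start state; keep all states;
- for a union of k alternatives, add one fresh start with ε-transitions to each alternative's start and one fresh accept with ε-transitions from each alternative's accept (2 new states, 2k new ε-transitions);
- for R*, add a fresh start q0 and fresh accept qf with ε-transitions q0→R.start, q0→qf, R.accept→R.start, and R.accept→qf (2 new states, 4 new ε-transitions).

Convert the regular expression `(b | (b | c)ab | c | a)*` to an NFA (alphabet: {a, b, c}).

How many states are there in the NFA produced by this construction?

20

Bottom-up over the parse tree:
Each of the 7 symbol leaves contributes a 2-state fragment.
  b | c = 6 states
  (b | c)ab = 10 states
  b | (b | c)ab | c | a = 18 states
  (b | (b | c)ab | c | a)* = 20 states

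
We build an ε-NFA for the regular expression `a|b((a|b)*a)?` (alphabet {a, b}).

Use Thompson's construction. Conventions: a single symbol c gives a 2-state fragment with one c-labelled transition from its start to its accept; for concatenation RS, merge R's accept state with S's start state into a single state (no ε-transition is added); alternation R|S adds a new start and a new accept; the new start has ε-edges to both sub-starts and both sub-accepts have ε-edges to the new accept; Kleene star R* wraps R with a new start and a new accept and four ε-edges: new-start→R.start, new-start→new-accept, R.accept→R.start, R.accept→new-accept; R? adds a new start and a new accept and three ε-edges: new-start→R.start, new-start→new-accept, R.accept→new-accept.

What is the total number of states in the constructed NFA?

16

Recursing over subexpressions:
Each of the 5 symbol leaves contributes a 2-state fragment.
  a|b : 6 states
  (a|b)* : 8 states
  (a|b)*a : 9 states
  ((a|b)*a)? : 11 states
  b((a|b)*a)? : 12 states
  a|b((a|b)*a)? : 16 states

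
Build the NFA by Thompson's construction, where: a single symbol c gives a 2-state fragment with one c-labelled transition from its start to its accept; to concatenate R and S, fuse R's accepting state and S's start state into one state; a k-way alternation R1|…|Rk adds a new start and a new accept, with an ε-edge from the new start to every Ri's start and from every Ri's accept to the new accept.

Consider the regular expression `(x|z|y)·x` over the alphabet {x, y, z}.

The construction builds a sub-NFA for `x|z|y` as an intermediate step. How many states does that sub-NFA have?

8

Fragment for `x|z|y`:
Each of the 3 symbol leaves contributes a 2-state fragment.
  x|z|y : 8 states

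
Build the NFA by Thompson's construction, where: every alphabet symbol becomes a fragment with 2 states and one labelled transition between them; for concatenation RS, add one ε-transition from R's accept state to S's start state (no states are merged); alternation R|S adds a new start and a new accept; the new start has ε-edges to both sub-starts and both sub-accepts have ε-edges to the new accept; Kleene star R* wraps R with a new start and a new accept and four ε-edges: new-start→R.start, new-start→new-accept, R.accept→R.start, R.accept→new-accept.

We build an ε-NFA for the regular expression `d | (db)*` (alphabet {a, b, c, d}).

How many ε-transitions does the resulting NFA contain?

9

By structural recursion:
Each of the 3 symbol leaves contributes 0 ε-transitions.
  db : 1 ε-transition
  (db)* : 5 ε-transitions
  d | (db)* : 9 ε-transitions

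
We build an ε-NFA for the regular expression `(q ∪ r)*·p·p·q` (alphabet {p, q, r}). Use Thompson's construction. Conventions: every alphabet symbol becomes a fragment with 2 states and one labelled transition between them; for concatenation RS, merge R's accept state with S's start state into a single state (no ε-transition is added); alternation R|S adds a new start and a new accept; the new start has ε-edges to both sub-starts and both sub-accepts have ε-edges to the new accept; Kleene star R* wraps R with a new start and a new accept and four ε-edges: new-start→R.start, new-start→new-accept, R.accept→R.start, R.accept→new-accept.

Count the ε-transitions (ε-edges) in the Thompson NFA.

8

Bottom-up over the parse tree:
Each of the 5 symbol leaves contributes 0 ε-transitions.
  q ∪ r → 4 ε-transitions
  (q ∪ r)* → 8 ε-transitions
  (q ∪ r)*·p·p·q → 8 ε-transitions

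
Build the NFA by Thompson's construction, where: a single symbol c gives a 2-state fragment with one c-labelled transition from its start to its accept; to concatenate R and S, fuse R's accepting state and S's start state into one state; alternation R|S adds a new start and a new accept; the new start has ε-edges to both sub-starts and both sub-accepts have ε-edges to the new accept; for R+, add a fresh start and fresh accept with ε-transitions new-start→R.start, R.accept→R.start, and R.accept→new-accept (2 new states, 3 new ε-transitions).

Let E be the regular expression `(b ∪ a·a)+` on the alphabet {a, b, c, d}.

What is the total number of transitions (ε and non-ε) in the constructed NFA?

Per subexpression:
Each of the 3 symbol leaves contributes 1 transition (1 symbol, 0 ε).
  a·a : 2 transitions (2 symbol, 0 ε)
  b ∪ a·a : 7 transitions (3 symbol, 4 ε)
  (b ∪ a·a)+ : 10 transitions (3 symbol, 7 ε)

10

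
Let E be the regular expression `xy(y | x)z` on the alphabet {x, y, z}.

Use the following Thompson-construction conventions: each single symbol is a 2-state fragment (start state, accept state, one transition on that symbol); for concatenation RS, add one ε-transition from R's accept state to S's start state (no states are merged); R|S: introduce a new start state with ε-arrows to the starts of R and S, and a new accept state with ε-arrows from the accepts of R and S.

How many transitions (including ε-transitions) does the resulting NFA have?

12

By structural recursion:
Each of the 5 symbol leaves contributes 1 transition (1 symbol, 0 ε).
  y | x → 6 transitions (2 symbol, 4 ε)
  xy(y | x)z → 12 transitions (5 symbol, 7 ε)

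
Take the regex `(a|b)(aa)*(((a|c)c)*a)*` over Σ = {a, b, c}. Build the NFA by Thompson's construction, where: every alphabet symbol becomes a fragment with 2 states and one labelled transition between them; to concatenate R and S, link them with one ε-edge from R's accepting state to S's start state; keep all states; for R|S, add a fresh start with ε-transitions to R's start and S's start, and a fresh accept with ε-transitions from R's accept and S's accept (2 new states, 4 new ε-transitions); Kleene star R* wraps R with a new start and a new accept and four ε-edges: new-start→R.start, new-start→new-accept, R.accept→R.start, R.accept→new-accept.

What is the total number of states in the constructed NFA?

26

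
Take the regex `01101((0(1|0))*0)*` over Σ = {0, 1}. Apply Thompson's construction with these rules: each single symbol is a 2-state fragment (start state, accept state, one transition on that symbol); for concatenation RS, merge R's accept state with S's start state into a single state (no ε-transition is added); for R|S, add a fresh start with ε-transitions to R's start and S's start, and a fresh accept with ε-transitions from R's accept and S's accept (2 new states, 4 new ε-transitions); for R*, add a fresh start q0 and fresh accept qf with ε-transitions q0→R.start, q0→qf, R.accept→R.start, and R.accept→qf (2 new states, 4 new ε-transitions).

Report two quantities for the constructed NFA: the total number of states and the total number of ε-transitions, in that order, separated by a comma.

Recursing over subexpressions:
Each of the 9 symbol leaves contributes 2 states and 0 ε-transitions.
  1|0 → 6 states, 4 ε-transitions
  0(1|0) → 7 states, 4 ε-transitions
  (0(1|0))* → 9 states, 8 ε-transitions
  (0(1|0))*0 → 10 states, 8 ε-transitions
  ((0(1|0))*0)* → 12 states, 12 ε-transitions
  01101((0(1|0))*0)* → 17 states, 12 ε-transitions

17, 12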